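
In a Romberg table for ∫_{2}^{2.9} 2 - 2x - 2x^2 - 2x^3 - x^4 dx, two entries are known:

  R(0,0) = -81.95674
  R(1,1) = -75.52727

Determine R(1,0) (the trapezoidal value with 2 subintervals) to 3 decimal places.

From R(1,1) = (4·R(1,0) − R(0,0))/3, solve for R(1,0):
4·R(1,0) = 3·(-75.52727) + (-81.95674) = -308.53855
R(1,0) = -77.13464

-77.135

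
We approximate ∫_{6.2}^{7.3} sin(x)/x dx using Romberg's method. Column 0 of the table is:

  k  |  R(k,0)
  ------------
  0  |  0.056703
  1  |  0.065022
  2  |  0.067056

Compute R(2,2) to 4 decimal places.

0.0677

R(1,1) = (4·0.065022 − 0.056703) / 3 = 0.067795
R(2,1) = 0.067056 + (0.067056 − 0.065022)/3 = 0.067734
R(2,2) = 0.067734 + (0.067734 − 0.067795)/15 = 0.067730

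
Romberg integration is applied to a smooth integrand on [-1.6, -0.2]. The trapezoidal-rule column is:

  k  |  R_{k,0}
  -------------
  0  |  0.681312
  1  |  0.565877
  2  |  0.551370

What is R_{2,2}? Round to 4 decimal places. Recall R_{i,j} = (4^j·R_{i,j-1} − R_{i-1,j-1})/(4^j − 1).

R_{1,1} = (4·0.565877 − 0.681312) / 3 = 0.527399
R_{2,1} = 0.551370 + (0.551370 − 0.565877)/3 = 0.546534
R_{2,2} = (16·0.546534 − 0.527399) / 15 = 0.547810

0.5478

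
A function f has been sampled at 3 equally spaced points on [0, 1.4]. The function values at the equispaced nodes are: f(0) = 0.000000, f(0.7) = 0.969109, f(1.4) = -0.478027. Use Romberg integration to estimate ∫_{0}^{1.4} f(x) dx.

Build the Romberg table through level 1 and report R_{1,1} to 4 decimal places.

R_{0,0} (trapezoid, 1 panel, h=1.4000): -0.334619
R_{1,0} (trapezoid, 2 panels, h=0.7000): 0.511067
R_{1,1} = 0.511067 + (0.511067 − (-0.334619))/3 = 0.792962

0.7930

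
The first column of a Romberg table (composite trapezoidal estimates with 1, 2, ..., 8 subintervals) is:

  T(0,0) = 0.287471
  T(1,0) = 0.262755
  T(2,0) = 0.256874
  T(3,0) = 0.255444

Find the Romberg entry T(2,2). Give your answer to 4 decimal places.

Richardson extrapolation on the trapezoidal column (denominator 4−1=3):
T(1,1) = 0.262755 + (0.262755 − 0.287471)/3 = 0.254516
T(2,1) = 0.256874 + (0.256874 − 0.262755)/3 = 0.254914
T(2,2) = (16·0.254914 − 0.254516) / 15 = 0.254941

0.2549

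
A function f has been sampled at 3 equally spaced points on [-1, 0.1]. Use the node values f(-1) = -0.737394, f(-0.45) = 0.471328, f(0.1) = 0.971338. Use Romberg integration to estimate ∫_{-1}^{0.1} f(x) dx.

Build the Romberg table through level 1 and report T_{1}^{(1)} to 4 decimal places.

T_{0}^{(0)} (trapezoid, 1 panel, h=1.1000): 0.128669
T_{1}^{(0)} (trapezoid, 2 panels, h=0.5500): 0.323565
T_{1}^{(1)} = 0.323565 + (0.323565 − 0.128669)/3 = 0.388530

0.3885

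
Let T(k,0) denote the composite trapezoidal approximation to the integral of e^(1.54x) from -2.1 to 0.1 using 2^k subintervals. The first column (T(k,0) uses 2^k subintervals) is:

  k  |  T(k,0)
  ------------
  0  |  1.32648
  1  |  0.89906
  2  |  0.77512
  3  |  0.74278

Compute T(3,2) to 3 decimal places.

Richardson extrapolation on the trapezoidal column (denominator 4−1=3):
T(2,1) = 0.77512 + (0.77512 − 0.89906)/3 = 0.73381
T(3,1) = (4·0.74278 − 0.77512) / 3 = 0.73200
T(3,2) = (16·0.73200 − 0.73381) / 15 = 0.73188

0.732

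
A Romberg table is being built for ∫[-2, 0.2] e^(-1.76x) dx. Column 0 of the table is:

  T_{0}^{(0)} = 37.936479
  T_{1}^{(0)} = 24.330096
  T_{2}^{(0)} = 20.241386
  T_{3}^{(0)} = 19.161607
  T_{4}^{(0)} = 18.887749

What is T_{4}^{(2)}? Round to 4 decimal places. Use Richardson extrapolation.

Richardson extrapolation on the trapezoidal column (denominator 4−1=3):
T_{3}^{(1)} = 19.161607 + (19.161607 − 20.241386)/3 = 18.801681
T_{4}^{(1)} = 18.887749 + (18.887749 − 19.161607)/3 = 18.796463
T_{4}^{(2)} = 18.796463 + (18.796463 − 18.801681)/15 = 18.796115

18.7961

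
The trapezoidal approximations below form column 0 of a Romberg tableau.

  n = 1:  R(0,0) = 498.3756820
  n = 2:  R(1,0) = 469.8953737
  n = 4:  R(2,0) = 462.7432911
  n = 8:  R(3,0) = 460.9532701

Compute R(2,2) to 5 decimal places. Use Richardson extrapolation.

460.35642

R(1,1) = (4·469.8953737 − 498.3756820) / 3 = 460.4019376
R(2,1) = 462.7432911 + (462.7432911 − 469.8953737)/3 = 460.3592636
R(2,2) = (16·460.3592636 − 460.4019376) / 15 = 460.3564187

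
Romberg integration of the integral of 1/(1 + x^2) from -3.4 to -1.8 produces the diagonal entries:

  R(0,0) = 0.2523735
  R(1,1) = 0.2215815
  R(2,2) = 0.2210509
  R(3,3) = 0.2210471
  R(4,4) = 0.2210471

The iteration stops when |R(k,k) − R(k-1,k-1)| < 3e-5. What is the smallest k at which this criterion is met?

|R(1,1) − R(0,0)| = 0.0307920 ≥ 3e-5
|R(2,2) − R(1,1)| = 0.0005306 ≥ 3e-5
|R(3,3) − R(2,2)| = 0.0000038 < 3e-5

k = 3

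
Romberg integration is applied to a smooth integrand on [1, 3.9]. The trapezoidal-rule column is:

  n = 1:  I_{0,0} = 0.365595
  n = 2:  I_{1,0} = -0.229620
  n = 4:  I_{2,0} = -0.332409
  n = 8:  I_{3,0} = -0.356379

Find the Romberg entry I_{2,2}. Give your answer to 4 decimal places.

I_{1,1} = (4·(-0.229620) − 0.365595) / 3 = -0.428025
I_{2,1} = (4·(-0.332409) − (-0.229620)) / 3 = -0.366672
I_{2,2} = -0.366672 + (-0.366672 − (-0.428025))/15 = -0.362582

-0.3626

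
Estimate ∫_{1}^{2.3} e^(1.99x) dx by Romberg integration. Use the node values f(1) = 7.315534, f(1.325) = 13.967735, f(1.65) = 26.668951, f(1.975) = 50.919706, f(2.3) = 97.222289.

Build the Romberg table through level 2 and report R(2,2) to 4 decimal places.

R(0,0) (trapezoid, 1 panel, h=1.3000): 67.949585
R(1,0) (trapezoid, 2 panels, h=0.6500): 51.309611
R(2,0) (trapezoid, 4 panels, h=0.3250): 46.743224
R(1,1) = 51.309611 + (51.309611 − 67.949585)/3 = 45.762953
R(2,1) = 46.743224 + (46.743224 − 51.309611)/3 = 45.221095
R(2,2) = 45.221095 + (45.221095 − 45.762953)/15 = 45.184971

45.1850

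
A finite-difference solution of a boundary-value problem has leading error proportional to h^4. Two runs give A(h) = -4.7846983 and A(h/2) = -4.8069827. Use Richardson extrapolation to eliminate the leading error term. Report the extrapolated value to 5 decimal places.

-4.80847

The leading error scales as h^4; refining by a factor of 2 reduces it by 2^4 = 16.
Extrapolated value = (16·A(h/2) − A(h)) / (16 − 1)
= (16·(-4.8069827) − (-4.7846983)) / 15
= -72.1270249 / 15 = -4.8084683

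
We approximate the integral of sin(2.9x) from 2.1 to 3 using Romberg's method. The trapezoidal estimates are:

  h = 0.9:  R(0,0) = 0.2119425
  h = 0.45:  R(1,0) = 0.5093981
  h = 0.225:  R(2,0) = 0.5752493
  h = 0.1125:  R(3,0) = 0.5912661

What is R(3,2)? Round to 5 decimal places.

0.59657

Richardson extrapolation on the trapezoidal column (denominator 4−1=3):
R(2,1) = (4·0.5752493 − 0.5093981) / 3 = 0.5971997
R(3,1) = 0.5912661 + (0.5912661 − 0.5752493)/3 = 0.5966050
R(3,2) = 0.5966050 + (0.5966050 − 0.5971997)/15 = 0.5965654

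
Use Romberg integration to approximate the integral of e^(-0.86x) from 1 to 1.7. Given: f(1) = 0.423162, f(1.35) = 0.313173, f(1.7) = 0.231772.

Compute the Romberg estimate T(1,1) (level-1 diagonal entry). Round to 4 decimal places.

0.2226

T(0,0) (trapezoid, 1 panel, h=0.7000): 0.229227
T(1,0) (trapezoid, 2 panels, h=0.3500): 0.224224
T(1,1) = 0.224224 + (0.224224 − 0.229227)/3 = 0.222556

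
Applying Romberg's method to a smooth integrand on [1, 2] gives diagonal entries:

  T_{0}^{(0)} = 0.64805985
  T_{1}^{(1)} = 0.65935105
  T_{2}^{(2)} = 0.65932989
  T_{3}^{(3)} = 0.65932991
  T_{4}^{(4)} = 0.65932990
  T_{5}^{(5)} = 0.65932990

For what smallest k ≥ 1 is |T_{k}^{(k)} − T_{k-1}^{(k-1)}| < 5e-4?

|T_{1}^{(1)} − T_{0}^{(0)}| = 0.01129120 ≥ 5e-4
|T_{2}^{(2)} − T_{1}^{(1)}| = 0.00002116 < 5e-4

k = 2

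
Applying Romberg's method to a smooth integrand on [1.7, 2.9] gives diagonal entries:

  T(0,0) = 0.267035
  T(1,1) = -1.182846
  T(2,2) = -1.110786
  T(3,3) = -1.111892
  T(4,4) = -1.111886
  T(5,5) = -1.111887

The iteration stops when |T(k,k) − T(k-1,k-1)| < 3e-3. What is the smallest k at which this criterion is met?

k = 3

|T(1,1) − T(0,0)| = 1.449881 ≥ 3e-3
|T(2,2) − T(1,1)| = 0.072060 ≥ 3e-3
|T(3,3) − T(2,2)| = 0.001106 < 3e-3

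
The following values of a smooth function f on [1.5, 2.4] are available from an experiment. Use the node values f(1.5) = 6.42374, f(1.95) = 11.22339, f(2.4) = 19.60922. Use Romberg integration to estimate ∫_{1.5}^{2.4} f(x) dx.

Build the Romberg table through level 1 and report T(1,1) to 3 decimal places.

T(0,0) (trapezoid, 1 panel, h=0.9000): 11.71483
T(1,0) (trapezoid, 2 panels, h=0.4500): 10.90794
T(1,1) = 10.90794 + (10.90794 − 11.71483)/3 = 10.63898

10.639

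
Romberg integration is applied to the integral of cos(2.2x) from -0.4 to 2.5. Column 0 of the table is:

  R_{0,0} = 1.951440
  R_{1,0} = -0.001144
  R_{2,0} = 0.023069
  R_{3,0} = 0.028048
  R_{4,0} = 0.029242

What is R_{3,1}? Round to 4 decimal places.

0.0297

Richardson extrapolation on the trapezoidal column (denominator 4−1=3):
R_{3,1} = (4·0.028048 − 0.023069) / 3 = 0.029708
(Column j=1 coincides with Simpson's rule on the same nodes.)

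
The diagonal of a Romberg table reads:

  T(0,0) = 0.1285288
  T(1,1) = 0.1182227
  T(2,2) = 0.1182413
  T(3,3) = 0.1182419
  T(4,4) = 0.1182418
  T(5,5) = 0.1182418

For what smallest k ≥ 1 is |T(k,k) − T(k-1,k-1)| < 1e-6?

k = 3

|T(1,1) − T(0,0)| = 0.0103061 ≥ 1e-6
|T(2,2) − T(1,1)| = 0.0000186 ≥ 1e-6
|T(3,3) − T(2,2)| = 0.0000006 < 1e-6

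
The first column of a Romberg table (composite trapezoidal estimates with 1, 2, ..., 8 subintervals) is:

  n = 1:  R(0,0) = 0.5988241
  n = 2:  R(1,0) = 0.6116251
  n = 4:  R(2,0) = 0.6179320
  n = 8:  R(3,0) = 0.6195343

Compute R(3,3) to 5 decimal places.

R(1,1) = (4·0.6116251 − 0.5988241) / 3 = 0.6158921
R(2,1) = 0.6179320 + (0.6179320 − 0.6116251)/3 = 0.6200343
R(3,1) = 0.6195343 + (0.6195343 − 0.6179320)/3 = 0.6200684
R(2,2) = 0.6200343 + (0.6200343 − 0.6158921)/15 = 0.6203104
R(3,2) = (16·0.6200684 − 0.6200343) / 15 = 0.6200707
R(3,3) = 0.6200707 + (0.6200707 − 0.6203104)/63 = 0.6200669

0.62007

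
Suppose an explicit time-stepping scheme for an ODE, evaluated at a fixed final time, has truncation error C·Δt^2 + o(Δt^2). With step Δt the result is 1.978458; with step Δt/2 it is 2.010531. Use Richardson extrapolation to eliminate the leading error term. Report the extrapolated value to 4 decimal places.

Extrapolated value = (4·A(Δt/2) − A(Δt)) / (4 − 1)
= (4·2.010531 − 1.978458) / 3
= 6.063666 / 3 = 2.021222

2.0212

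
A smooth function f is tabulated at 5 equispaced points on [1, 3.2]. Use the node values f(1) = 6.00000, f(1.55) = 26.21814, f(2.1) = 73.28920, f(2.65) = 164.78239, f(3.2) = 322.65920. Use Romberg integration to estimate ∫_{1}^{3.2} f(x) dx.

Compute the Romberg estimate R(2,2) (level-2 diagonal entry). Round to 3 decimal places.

227.140

R(0,0) (trapezoid, 1 panel, h=2.2000): 361.52512
R(1,0) (trapezoid, 2 panels, h=1.1000): 261.38068
R(2,0) (trapezoid, 4 panels, h=0.5500): 235.74063
R(1,1) = 261.38068 + (261.38068 − 361.52512)/3 = 227.99920
R(2,1) = 235.74063 + (235.74063 − 261.38068)/3 = 227.19395
R(2,2) = 227.19395 + (227.19395 − 227.99920)/15 = 227.14027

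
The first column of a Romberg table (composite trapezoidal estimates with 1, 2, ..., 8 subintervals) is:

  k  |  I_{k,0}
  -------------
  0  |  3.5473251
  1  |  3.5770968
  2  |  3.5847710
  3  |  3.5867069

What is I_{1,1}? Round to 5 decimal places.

3.58702

I_{1,1} = (4·3.5770968 − 3.5473251) / 3 = 3.5870207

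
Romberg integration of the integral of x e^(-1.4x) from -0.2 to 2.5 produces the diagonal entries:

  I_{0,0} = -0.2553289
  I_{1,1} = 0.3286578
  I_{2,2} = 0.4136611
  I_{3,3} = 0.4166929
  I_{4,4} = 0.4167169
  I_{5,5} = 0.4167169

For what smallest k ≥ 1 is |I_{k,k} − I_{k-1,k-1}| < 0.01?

|I_{1,1} − I_{0,0}| = 0.5839867 ≥ 0.01
|I_{2,2} − I_{1,1}| = 0.0850033 ≥ 0.01
|I_{3,3} − I_{2,2}| = 0.0030318 < 0.01

k = 3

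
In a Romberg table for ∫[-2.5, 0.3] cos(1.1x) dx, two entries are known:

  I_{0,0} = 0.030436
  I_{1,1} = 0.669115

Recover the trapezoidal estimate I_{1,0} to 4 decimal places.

From I_{1,1} = (4·I_{1,0} − I_{0,0})/3, solve for I_{1,0}:
4·I_{1,0} = 3·0.669115 + 0.030436 = 2.037781
I_{1,0} = 0.509445

0.5094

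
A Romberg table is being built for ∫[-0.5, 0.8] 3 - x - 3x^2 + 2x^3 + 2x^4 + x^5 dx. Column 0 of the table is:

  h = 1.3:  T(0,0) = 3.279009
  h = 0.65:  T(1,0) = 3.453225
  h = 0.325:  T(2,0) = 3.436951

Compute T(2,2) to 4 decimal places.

3.4262

T(1,1) = (4·3.453225 − 3.279009) / 3 = 3.511297
T(2,1) = (4·3.436951 − 3.453225) / 3 = 3.431526
T(2,2) = 3.431526 + (3.431526 − 3.511297)/15 = 3.426208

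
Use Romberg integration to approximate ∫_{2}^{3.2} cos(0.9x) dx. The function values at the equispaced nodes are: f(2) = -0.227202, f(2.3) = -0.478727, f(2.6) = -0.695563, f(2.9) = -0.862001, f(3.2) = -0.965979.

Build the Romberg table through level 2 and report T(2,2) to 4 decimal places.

T(0,0) (trapezoid, 1 panel, h=1.2000): -0.715909
T(1,0) (trapezoid, 2 panels, h=0.6000): -0.775292
T(2,0) (trapezoid, 4 panels, h=0.3000): -0.789864
T(1,1) = -0.775292 + (-0.775292 − (-0.715909))/3 = -0.795086
T(2,1) = -0.789864 + (-0.789864 − (-0.775292))/3 = -0.794721
T(2,2) = -0.794721 + (-0.794721 − (-0.795086))/15 = -0.794697

-0.7947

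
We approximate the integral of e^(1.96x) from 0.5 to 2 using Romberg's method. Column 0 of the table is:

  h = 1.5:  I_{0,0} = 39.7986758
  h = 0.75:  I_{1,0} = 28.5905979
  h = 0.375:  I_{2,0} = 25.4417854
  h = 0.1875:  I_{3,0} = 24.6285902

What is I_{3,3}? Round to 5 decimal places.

Richardson extrapolation on the trapezoidal column (denominator 4−1=3):
I_{1,1} = (4·28.5905979 − 39.7986758) / 3 = 24.8545719
I_{2,1} = 25.4417854 + (25.4417854 − 28.5905979)/3 = 24.3921812
I_{3,1} = 24.6285902 + (24.6285902 − 25.4417854)/3 = 24.3575251
I_{2,2} = 24.3921812 + (24.3921812 − 24.8545719)/15 = 24.3613552
I_{3,2} = 24.3575251 + (24.3575251 − 24.3921812)/15 = 24.3552147
I_{3,3} = 24.3552147 + (24.3552147 − 24.3613552)/63 = 24.3551172

24.35512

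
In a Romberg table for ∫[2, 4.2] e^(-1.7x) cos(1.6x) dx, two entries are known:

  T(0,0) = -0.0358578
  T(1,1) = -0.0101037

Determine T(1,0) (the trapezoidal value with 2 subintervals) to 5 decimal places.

From T(1,1) = (4·T(1,0) − T(0,0))/3, solve for T(1,0):
4·T(1,0) = 3·(-0.0101037) + (-0.0358578) = -0.0661689
T(1,0) = -0.0165422

-0.01654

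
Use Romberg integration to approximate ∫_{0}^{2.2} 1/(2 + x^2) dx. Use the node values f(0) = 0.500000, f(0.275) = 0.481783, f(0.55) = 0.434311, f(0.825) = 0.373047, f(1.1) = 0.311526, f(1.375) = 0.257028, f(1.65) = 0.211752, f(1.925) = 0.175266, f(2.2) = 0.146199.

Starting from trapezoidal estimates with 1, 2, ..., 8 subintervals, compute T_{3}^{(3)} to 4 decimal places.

0.7067

T_{0}^{(0)} (trapezoid, 1 panel, h=2.2000): 0.710819
T_{1}^{(0)} (trapezoid, 2 panels, h=1.1000): 0.698088
T_{2}^{(0)} (trapezoid, 4 panels, h=0.5500): 0.704379
T_{3}^{(0)} (trapezoid, 8 panels, h=0.2750): 0.706148
T_{1}^{(1)} = 0.698088 + (0.698088 − 0.710819)/3 = 0.693844
T_{2}^{(1)} = 0.704379 + (0.704379 − 0.698088)/3 = 0.706476
T_{3}^{(1)} = 0.706148 + (0.706148 − 0.704379)/3 = 0.706738
T_{2}^{(2)} = 0.706476 + (0.706476 − 0.693844)/15 = 0.707318
T_{3}^{(2)} = 0.706738 + (0.706738 − 0.706476)/15 = 0.706755
T_{3}^{(3)} = 0.706755 + (0.706755 − 0.707318)/63 = 0.706746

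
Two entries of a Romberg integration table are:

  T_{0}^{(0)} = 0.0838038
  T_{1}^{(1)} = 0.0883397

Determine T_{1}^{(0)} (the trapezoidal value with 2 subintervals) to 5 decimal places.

0.08721

From T_{1}^{(1)} = (4·T_{1}^{(0)} − T_{0}^{(0)})/3, solve for T_{1}^{(0)}:
4·T_{1}^{(0)} = 3·0.0883397 + 0.0838038 = 0.3488229
T_{1}^{(0)} = 0.0872057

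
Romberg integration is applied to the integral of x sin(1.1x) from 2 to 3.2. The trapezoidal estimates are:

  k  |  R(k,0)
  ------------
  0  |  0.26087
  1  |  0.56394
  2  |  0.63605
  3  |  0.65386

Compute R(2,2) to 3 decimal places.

Richardson extrapolation on the trapezoidal column (denominator 4−1=3):
R(1,1) = 0.56394 + (0.56394 − 0.26087)/3 = 0.66496
R(2,1) = 0.63605 + (0.63605 − 0.56394)/3 = 0.66009
R(2,2) = 0.66009 + (0.66009 − 0.66496)/15 = 0.65977
(Column j=1 coincides with Simpson's rule on the same nodes.)

0.660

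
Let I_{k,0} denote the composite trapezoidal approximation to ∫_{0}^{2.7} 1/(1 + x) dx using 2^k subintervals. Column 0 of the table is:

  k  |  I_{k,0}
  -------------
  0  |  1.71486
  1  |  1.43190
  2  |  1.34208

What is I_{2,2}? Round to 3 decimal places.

I_{1,1} = 1.43190 + (1.43190 − 1.71486)/3 = 1.33758
I_{2,1} = 1.34208 + (1.34208 − 1.43190)/3 = 1.31214
I_{2,2} = (16·1.31214 − 1.33758) / 15 = 1.31044

1.310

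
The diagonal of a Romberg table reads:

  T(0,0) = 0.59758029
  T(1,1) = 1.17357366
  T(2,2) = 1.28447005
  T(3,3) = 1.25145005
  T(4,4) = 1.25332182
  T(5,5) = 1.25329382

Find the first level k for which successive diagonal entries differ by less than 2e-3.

k = 4

|T(1,1) − T(0,0)| = 0.57599337 ≥ 2e-3
|T(2,2) − T(1,1)| = 0.11089639 ≥ 2e-3
|T(3,3) − T(2,2)| = 0.03302000 ≥ 2e-3
|T(4,4) − T(3,3)| = 0.00187177 < 2e-3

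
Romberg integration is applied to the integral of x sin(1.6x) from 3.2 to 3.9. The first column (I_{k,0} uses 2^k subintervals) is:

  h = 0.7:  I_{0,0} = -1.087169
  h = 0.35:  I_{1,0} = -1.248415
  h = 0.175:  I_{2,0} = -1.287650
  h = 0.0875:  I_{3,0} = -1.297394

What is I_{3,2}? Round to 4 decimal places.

Richardson extrapolation on the trapezoidal column (denominator 4−1=3):
I_{2,1} = (4·(-1.287650) − (-1.248415)) / 3 = -1.300728
I_{3,1} = -1.297394 + (-1.297394 − (-1.287650))/3 = -1.300642
I_{3,2} = -1.300642 + (-1.300642 − (-1.300728))/15 = -1.300636
(Column j=1 coincides with Simpson's rule on the same nodes.)

-1.3006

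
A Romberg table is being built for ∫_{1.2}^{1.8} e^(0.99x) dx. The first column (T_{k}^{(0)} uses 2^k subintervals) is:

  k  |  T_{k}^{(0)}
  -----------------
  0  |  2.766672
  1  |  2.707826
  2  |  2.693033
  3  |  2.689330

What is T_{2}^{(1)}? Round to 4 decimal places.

Richardson extrapolation on the trapezoidal column (denominator 4−1=3):
T_{2}^{(1)} = 2.693033 + (2.693033 − 2.707826)/3 = 2.688102

2.6881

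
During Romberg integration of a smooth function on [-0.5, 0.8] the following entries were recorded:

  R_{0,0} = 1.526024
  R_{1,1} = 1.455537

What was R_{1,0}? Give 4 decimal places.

From R_{1,1} = (4·R_{1,0} − R_{0,0})/3, solve for R_{1,0}:
4·R_{1,0} = 3·1.455537 + 1.526024 = 5.892635
R_{1,0} = 1.473159

1.4732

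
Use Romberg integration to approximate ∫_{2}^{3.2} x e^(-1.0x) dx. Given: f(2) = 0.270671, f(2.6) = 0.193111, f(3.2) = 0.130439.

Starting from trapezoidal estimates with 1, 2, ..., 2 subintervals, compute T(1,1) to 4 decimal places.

T(0,0) (trapezoid, 1 panel, h=1.2000): 0.240666
T(1,0) (trapezoid, 2 panels, h=0.6000): 0.236200
T(1,1) = 0.236200 + (0.236200 − 0.240666)/3 = 0.234711

0.2347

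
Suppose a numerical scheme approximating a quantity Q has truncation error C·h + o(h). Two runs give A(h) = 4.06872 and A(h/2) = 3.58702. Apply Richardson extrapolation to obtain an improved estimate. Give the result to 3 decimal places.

The leading error scales as h; refining by a factor of 2 reduces it by 2^1 = 2.
Extrapolated value = (2·A(h/2) − A(h)) / (2 − 1)
= (2·3.58702 − 4.06872) / 1
= 3.10532 / 1 = 3.10532

3.105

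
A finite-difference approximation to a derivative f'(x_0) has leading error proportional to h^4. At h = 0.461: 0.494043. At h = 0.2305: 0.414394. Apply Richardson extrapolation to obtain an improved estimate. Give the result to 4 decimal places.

Extrapolated value = (16·A(h/2) − A(h)) / (16 − 1)
= (16·0.414394 − 0.494043) / 15
= 6.136261 / 15 = 0.409084

0.4091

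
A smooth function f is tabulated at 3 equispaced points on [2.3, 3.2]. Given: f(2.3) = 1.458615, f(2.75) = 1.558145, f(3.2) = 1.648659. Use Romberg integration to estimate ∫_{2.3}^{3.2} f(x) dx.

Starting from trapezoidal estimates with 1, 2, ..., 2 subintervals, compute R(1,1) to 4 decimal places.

R(0,0) (trapezoid, 1 panel, h=0.9000): 1.398273
R(1,0) (trapezoid, 2 panels, h=0.4500): 1.400302
R(1,1) = 1.400302 + (1.400302 − 1.398273)/3 = 1.400978

1.4010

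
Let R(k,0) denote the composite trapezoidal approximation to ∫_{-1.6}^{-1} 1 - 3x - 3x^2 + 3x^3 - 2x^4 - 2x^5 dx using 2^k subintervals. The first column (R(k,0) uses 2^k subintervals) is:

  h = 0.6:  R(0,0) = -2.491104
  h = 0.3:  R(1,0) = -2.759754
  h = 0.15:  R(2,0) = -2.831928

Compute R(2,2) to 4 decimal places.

Richardson extrapolation on the trapezoidal column (denominator 4−1=3):
R(1,1) = -2.759754 + (-2.759754 − (-2.491104))/3 = -2.849304
R(2,1) = (4·(-2.831928) − (-2.759754)) / 3 = -2.855986
R(2,2) = -2.855986 + (-2.855986 − (-2.849304))/15 = -2.856431

-2.8564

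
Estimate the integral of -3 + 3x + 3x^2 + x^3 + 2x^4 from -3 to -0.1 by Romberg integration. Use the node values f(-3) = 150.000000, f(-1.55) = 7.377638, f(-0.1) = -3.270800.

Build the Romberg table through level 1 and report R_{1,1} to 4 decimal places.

R_{0,0} (trapezoid, 1 panel, h=2.9000): 212.757340
R_{1,0} (trapezoid, 2 panels, h=1.4500): 117.076245
R_{1,1} = 117.076245 + (117.076245 − 212.757340)/3 = 85.182547

85.1825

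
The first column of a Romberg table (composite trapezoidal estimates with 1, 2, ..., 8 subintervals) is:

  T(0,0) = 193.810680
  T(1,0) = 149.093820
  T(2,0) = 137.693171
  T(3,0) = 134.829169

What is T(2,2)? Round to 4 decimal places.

T(1,1) = 149.093820 + (149.093820 − 193.810680)/3 = 134.188200
T(2,1) = 137.693171 + (137.693171 − 149.093820)/3 = 133.892955
T(2,2) = 133.892955 + (133.892955 − 134.188200)/15 = 133.873272
(Column j=1 coincides with Simpson's rule on the same nodes.)

133.8733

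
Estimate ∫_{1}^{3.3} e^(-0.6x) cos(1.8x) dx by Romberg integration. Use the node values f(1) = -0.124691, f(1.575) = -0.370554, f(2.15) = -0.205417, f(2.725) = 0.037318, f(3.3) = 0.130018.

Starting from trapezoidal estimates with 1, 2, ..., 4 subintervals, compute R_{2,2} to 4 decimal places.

R_{0,0} (trapezoid, 1 panel, h=2.3000): 0.006126
R_{1,0} (trapezoid, 2 panels, h=1.1500): -0.233167
R_{2,0} (trapezoid, 4 panels, h=0.5750): -0.308194
R_{1,1} = -0.233167 + (-0.233167 − 0.006126)/3 = -0.312931
R_{2,1} = -0.308194 + (-0.308194 − (-0.233167))/3 = -0.333203
R_{2,2} = -0.333203 + (-0.333203 − (-0.312931))/15 = -0.334554

-0.3346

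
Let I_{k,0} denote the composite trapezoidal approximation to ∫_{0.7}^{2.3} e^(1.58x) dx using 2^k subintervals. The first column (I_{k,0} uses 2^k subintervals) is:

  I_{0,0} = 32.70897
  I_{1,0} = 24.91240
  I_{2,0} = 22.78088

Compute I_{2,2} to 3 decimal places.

22.054

Richardson extrapolation on the trapezoidal column (denominator 4−1=3):
I_{1,1} = (4·24.91240 − 32.70897) / 3 = 22.31354
I_{2,1} = (4·22.78088 − 24.91240) / 3 = 22.07037
I_{2,2} = (16·22.07037 − 22.31354) / 15 = 22.05416
(Column j=1 coincides with Simpson's rule on the same nodes.)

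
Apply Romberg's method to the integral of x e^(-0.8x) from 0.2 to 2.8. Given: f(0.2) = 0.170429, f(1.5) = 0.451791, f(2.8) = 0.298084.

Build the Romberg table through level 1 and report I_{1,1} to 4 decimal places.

I_{0,0} (trapezoid, 1 panel, h=2.6000): 0.609067
I_{1,0} (trapezoid, 2 panels, h=1.3000): 0.891862
I_{1,1} = 0.891862 + (0.891862 − 0.609067)/3 = 0.986127

0.9861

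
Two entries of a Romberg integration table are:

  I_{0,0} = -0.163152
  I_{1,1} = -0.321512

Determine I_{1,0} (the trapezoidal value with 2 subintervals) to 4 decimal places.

From I_{1,1} = (4·I_{1,0} − I_{0,0})/3, solve for I_{1,0}:
4·I_{1,0} = 3·(-0.321512) + (-0.163152) = -1.127688
I_{1,0} = -0.281922

-0.2819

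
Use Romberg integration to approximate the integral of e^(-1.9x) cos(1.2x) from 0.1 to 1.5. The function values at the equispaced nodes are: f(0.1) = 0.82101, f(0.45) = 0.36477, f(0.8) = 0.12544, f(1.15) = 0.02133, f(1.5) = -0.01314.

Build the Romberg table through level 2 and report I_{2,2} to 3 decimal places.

0.304

I_{0,0} (trapezoid, 1 panel, h=1.4000): 0.56551
I_{1,0} (trapezoid, 2 panels, h=0.7000): 0.37056
I_{2,0} (trapezoid, 4 panels, h=0.3500): 0.32042
I_{1,1} = 0.37056 + (0.37056 − 0.56551)/3 = 0.30558
I_{2,1} = 0.32042 + (0.32042 − 0.37056)/3 = 0.30371
I_{2,2} = 0.30371 + (0.30371 − 0.30558)/15 = 0.30359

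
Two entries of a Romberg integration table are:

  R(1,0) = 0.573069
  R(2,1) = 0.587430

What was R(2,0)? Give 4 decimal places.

From R(2,1) = (4·R(2,0) − R(1,0))/3, solve for R(2,0):
4·R(2,0) = 3·0.587430 + 0.573069 = 2.335359
R(2,0) = 0.583840

0.5838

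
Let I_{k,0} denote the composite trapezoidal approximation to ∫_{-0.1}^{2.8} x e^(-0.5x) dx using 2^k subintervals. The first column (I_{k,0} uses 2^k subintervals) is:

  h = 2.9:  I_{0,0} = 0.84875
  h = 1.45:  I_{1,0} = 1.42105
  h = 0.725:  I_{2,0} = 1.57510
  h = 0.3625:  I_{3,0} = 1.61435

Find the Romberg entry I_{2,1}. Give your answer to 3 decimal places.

1.626

Richardson extrapolation on the trapezoidal column (denominator 4−1=3):
I_{2,1} = 1.57510 + (1.57510 − 1.42105)/3 = 1.62645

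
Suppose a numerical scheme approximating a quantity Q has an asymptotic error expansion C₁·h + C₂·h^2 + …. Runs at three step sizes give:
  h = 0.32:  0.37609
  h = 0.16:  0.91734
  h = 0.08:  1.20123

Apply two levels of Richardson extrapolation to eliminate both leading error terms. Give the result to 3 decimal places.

1.494

First eliminate the h term (factor 2^1 = 2):
  B₁ = (2·0.91734 − 0.37609)/1 = 1.45859
  B₂ = (2·1.20123 − 0.91734)/1 = 1.48512
Then eliminate the h^2 term (factor 2^2 = 4):
  (4·1.48512 − 1.45859)/3 = 1.49396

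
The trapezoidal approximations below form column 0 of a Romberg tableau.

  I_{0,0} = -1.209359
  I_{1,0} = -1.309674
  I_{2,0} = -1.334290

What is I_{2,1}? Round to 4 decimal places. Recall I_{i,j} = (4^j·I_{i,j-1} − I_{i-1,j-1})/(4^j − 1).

-1.3425

Richardson extrapolation on the trapezoidal column (denominator 4−1=3):
I_{2,1} = -1.334290 + (-1.334290 − (-1.309674))/3 = -1.342495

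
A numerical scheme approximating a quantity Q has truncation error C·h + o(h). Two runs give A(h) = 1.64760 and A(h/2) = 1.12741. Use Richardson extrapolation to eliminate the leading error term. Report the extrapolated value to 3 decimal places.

Extrapolated value = (2·A(h/2) − A(h)) / (2 − 1)
= (2·1.12741 − 1.64760) / 1
= 0.60722 / 1 = 0.60722

0.607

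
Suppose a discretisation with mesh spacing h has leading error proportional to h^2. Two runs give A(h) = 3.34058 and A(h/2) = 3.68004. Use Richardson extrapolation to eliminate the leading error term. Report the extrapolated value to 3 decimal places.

3.793

Extrapolated value = (4·A(h/2) − A(h)) / (4 − 1)
= (4·3.68004 − 3.34058) / 3
= 11.37958 / 3 = 3.79319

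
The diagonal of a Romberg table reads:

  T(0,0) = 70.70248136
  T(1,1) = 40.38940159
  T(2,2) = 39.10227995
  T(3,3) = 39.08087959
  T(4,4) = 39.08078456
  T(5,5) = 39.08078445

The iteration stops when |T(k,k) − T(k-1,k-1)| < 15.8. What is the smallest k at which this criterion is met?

|T(1,1) − T(0,0)| = 30.31307977 ≥ 15.8
|T(2,2) − T(1,1)| = 1.28712164 < 15.8

k = 2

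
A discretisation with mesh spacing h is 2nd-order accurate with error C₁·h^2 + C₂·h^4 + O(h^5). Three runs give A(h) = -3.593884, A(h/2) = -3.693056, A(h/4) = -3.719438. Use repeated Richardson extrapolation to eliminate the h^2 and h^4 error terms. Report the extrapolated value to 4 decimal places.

First eliminate the h^2 term (factor 2^2 = 4):
  B₁ = (4·(-3.693056) − (-3.593884))/3 = -3.726113
  B₂ = (4·(-3.719438) − (-3.693056))/3 = -3.728232
Then eliminate the h^4 term (factor 2^4 = 16):
  (16·(-3.728232) − (-3.726113))/15 = -3.728373

-3.7284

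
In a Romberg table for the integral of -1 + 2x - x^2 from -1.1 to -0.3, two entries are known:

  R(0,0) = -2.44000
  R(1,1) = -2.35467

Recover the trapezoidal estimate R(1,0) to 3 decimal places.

From R(1,1) = (4·R(1,0) − R(0,0))/3, solve for R(1,0):
4·R(1,0) = 3·(-2.35467) + (-2.44000) = -9.50401
R(1,0) = -2.37600

-2.376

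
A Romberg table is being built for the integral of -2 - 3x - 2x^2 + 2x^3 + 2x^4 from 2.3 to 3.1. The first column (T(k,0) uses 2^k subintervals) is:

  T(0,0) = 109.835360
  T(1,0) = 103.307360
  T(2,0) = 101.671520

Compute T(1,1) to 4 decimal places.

101.1314

T(1,1) = (4·103.307360 − 109.835360) / 3 = 101.131360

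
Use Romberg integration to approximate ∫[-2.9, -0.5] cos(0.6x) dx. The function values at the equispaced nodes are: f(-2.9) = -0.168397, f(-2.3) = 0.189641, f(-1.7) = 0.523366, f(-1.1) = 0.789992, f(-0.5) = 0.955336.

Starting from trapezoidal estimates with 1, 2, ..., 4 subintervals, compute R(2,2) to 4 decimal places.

1.1503

R(0,0) (trapezoid, 1 panel, h=2.4000): 0.944327
R(1,0) (trapezoid, 2 panels, h=1.2000): 1.100203
R(2,0) (trapezoid, 4 panels, h=0.6000): 1.137881
R(1,1) = 1.100203 + (1.100203 − 0.944327)/3 = 1.152162
R(2,1) = 1.137881 + (1.137881 − 1.100203)/3 = 1.150440
R(2,2) = 1.150440 + (1.150440 − 1.152162)/15 = 1.150325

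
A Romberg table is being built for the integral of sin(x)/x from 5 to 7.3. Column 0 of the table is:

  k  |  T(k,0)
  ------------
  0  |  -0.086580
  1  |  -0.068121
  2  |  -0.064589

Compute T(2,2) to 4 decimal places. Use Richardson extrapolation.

Richardson extrapolation on the trapezoidal column (denominator 4−1=3):
T(1,1) = -0.068121 + (-0.068121 − (-0.086580))/3 = -0.061968
T(2,1) = -0.064589 + (-0.064589 − (-0.068121))/3 = -0.063412
T(2,2) = (16·(-0.063412) − (-0.061968)) / 15 = -0.063508

-0.0635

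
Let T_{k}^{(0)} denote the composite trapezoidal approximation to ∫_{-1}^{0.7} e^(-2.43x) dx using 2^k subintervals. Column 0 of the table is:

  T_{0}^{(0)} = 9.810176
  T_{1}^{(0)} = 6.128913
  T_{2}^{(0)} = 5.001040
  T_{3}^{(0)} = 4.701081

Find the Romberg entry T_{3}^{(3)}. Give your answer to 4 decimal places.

Richardson extrapolation on the trapezoidal column (denominator 4−1=3):
T_{1}^{(1)} = (4·6.128913 − 9.810176) / 3 = 4.901825
T_{2}^{(1)} = 5.001040 + (5.001040 − 6.128913)/3 = 4.625082
T_{3}^{(1)} = (4·4.701081 − 5.001040) / 3 = 4.601095
T_{2}^{(2)} = (16·4.625082 − 4.901825) / 15 = 4.606632
T_{3}^{(2)} = 4.601095 + (4.601095 − 4.625082)/15 = 4.599496
T_{3}^{(3)} = (64·4.599496 − 4.606632) / 63 = 4.599383

4.5994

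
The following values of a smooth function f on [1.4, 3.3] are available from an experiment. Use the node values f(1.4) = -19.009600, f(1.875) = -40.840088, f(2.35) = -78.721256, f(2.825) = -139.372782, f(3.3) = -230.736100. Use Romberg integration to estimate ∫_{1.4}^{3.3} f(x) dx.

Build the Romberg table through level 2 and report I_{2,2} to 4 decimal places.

-178.5934

I_{0,0} (trapezoid, 1 panel, h=1.9000): -237.258415
I_{1,0} (trapezoid, 2 panels, h=0.9500): -193.414401
I_{2,0} (trapezoid, 4 panels, h=0.4750): -182.308314
I_{1,1} = -193.414401 + (-193.414401 − (-237.258415))/3 = -178.799730
I_{2,1} = -182.308314 + (-182.308314 − (-193.414401))/3 = -178.606285
I_{2,2} = -178.606285 + (-178.606285 − (-178.799730))/15 = -178.593389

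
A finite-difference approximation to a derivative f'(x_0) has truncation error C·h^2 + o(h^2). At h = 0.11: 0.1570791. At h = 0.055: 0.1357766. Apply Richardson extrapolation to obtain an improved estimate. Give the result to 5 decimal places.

0.12868

The leading error scales as h^2; refining by a factor of 2 reduces it by 2^2 = 4.
Extrapolated value = (4·A(h/2) − A(h)) / (4 − 1)
= (4·0.1357766 − 0.1570791) / 3
= 0.3860273 / 3 = 0.1286758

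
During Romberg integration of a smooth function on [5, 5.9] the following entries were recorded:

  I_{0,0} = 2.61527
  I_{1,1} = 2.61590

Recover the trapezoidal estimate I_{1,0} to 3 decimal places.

From I_{1,1} = (4·I_{1,0} − I_{0,0})/3, solve for I_{1,0}:
4·I_{1,0} = 3·2.61590 + 2.61527 = 10.46297
I_{1,0} = 2.61574

2.616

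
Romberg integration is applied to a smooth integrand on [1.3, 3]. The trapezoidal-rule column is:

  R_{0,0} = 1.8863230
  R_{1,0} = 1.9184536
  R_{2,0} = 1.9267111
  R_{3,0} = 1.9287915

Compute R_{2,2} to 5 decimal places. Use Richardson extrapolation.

Richardson extrapolation on the trapezoidal column (denominator 4−1=3):
R_{1,1} = (4·1.9184536 − 1.8863230) / 3 = 1.9291638
R_{2,1} = 1.9267111 + (1.9267111 − 1.9184536)/3 = 1.9294636
R_{2,2} = 1.9294636 + (1.9294636 − 1.9291638)/15 = 1.9294836
(Column j=1 coincides with Simpson's rule on the same nodes.)

1.92948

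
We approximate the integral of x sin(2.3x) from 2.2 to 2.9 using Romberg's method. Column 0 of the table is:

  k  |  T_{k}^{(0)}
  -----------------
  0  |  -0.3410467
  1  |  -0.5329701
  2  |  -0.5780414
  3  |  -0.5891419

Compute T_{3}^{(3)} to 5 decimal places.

Richardson extrapolation on the trapezoidal column (denominator 4−1=3):
T_{1}^{(1)} = (4·(-0.5329701) − (-0.3410467)) / 3 = -0.5969446
T_{2}^{(1)} = -0.5780414 + (-0.5780414 − (-0.5329701))/3 = -0.5930652
T_{3}^{(1)} = (4·(-0.5891419) − (-0.5780414)) / 3 = -0.5928421
T_{2}^{(2)} = -0.5930652 + (-0.5930652 − (-0.5969446))/15 = -0.5928066
T_{3}^{(2)} = (16·(-0.5928421) − (-0.5930652)) / 15 = -0.5928272
T_{3}^{(3)} = -0.5928272 + (-0.5928272 − (-0.5928066))/63 = -0.5928275

-0.59283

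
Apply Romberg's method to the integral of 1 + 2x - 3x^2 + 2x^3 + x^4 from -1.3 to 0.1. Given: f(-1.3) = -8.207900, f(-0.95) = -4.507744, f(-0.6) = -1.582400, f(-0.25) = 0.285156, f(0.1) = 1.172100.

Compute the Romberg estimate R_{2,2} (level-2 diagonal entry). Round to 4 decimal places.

R_{0,0} (trapezoid, 1 panel, h=1.4000): -4.925060
R_{1,0} (trapezoid, 2 panels, h=0.7000): -3.570210
R_{2,0} (trapezoid, 4 panels, h=0.3500): -3.263011
R_{1,1} = -3.570210 + (-3.570210 − (-4.925060))/3 = -3.118593
R_{2,1} = -3.263011 + (-3.263011 − (-3.570210))/3 = -3.160611
R_{2,2} = -3.160611 + (-3.160611 − (-3.118593))/15 = -3.163412

-3.1634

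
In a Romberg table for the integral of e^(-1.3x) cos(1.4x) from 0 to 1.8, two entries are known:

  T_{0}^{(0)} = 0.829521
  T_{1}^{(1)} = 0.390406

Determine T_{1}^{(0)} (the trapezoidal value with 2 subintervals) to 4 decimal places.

0.5002

From T_{1}^{(1)} = (4·T_{1}^{(0)} − T_{0}^{(0)})/3, solve for T_{1}^{(0)}:
4·T_{1}^{(0)} = 3·0.390406 + 0.829521 = 2.000739
T_{1}^{(0)} = 0.500185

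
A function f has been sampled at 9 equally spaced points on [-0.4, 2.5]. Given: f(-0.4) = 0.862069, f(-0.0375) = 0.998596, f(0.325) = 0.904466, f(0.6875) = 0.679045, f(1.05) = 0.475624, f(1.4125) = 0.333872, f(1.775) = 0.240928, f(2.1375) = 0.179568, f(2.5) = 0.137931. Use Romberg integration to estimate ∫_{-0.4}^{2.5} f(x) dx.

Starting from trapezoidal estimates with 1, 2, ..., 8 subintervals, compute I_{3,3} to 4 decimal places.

1.5708

I_{0,0} (trapezoid, 1 panel, h=2.9000): 1.450000
I_{1,0} (trapezoid, 2 panels, h=1.4500): 1.414655
I_{2,0} (trapezoid, 4 panels, h=0.7250): 1.537738
I_{3,0} (trapezoid, 8 panels, h=0.3625): 1.563136
I_{1,1} = 1.414655 + (1.414655 − 1.450000)/3 = 1.402873
I_{2,1} = 1.537738 + (1.537738 − 1.414655)/3 = 1.578766
I_{3,1} = 1.563136 + (1.563136 − 1.537738)/3 = 1.571602
I_{2,2} = 1.578766 + (1.578766 − 1.402873)/15 = 1.590492
I_{3,2} = 1.571602 + (1.571602 − 1.578766)/15 = 1.571124
I_{3,3} = 1.571124 + (1.571124 − 1.590492)/63 = 1.570817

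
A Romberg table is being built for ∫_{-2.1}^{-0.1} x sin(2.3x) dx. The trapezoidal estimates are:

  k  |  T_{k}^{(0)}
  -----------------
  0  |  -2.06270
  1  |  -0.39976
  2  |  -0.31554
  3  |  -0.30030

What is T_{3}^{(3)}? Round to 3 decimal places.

-0.295

T_{1}^{(1)} = -0.39976 + (-0.39976 − (-2.06270))/3 = 0.15455
T_{2}^{(1)} = -0.31554 + (-0.31554 − (-0.39976))/3 = -0.28747
T_{3}^{(1)} = (4·(-0.30030) − (-0.31554)) / 3 = -0.29522
T_{2}^{(2)} = (16·(-0.28747) − 0.15455) / 15 = -0.31694
T_{3}^{(2)} = (16·(-0.29522) − (-0.28747)) / 15 = -0.29574
T_{3}^{(3)} = -0.29574 + (-0.29574 − (-0.31694))/63 = -0.29540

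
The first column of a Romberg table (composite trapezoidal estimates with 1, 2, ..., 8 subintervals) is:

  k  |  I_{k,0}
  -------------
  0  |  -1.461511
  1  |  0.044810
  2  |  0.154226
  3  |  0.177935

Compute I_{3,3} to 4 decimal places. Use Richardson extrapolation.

Richardson extrapolation on the trapezoidal column (denominator 4−1=3):
I_{1,1} = 0.044810 + (0.044810 − (-1.461511))/3 = 0.546917
I_{2,1} = 0.154226 + (0.154226 − 0.044810)/3 = 0.190698
I_{3,1} = (4·0.177935 − 0.154226) / 3 = 0.185838
I_{2,2} = (16·0.190698 − 0.546917) / 15 = 0.166950
I_{3,2} = 0.185838 + (0.185838 − 0.190698)/15 = 0.185514
I_{3,3} = 0.185514 + (0.185514 − 0.166950)/63 = 0.185809

0.1858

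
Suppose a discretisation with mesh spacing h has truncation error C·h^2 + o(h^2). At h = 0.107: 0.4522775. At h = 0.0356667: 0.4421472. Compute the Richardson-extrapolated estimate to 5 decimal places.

The leading error scales as h^2; refining by a factor of 3 reduces it by 3^2 = 9.
Extrapolated value = (9·A(h/3) − A(h)) / (9 − 1)
= (9·0.4421472 − 0.4522775) / 8
= 3.5270473 / 8 = 0.4408809

0.44088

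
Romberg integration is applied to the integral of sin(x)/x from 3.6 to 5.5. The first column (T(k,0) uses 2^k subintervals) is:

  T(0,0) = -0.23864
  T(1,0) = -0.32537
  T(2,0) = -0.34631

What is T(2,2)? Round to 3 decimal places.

T(1,1) = -0.32537 + (-0.32537 − (-0.23864))/3 = -0.35428
T(2,1) = -0.34631 + (-0.34631 − (-0.32537))/3 = -0.35329
T(2,2) = (16·(-0.35329) − (-0.35428)) / 15 = -0.35322

-0.353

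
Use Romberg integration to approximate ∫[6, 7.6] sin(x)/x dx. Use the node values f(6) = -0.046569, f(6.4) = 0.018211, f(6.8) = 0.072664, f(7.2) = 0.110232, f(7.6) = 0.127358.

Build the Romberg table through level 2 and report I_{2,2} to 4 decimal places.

0.0986

I_{0,0} (trapezoid, 1 panel, h=1.6000): 0.064631
I_{1,0} (trapezoid, 2 panels, h=0.8000): 0.090447
I_{2,0} (trapezoid, 4 panels, h=0.4000): 0.096601
I_{1,1} = 0.090447 + (0.090447 − 0.064631)/3 = 0.099052
I_{2,1} = 0.096601 + (0.096601 − 0.090447)/3 = 0.098652
I_{2,2} = 0.098652 + (0.098652 − 0.099052)/15 = 0.098625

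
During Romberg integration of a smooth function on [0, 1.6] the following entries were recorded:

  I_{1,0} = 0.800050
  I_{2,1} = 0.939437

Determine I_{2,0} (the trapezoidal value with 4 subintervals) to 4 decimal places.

0.9046

From I_{2,1} = (4·I_{2,0} − I_{1,0})/3, solve for I_{2,0}:
4·I_{2,0} = 3·0.939437 + 0.800050 = 3.618361
I_{2,0} = 0.904590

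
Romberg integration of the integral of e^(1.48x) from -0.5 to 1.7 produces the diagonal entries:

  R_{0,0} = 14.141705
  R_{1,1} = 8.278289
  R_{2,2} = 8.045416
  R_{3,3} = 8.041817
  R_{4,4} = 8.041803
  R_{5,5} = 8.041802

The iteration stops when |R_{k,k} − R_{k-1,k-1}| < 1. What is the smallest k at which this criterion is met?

k = 2

|R_{1,1} − R_{0,0}| = 5.863416 ≥ 1
|R_{2,2} − R_{1,1}| = 0.232873 < 1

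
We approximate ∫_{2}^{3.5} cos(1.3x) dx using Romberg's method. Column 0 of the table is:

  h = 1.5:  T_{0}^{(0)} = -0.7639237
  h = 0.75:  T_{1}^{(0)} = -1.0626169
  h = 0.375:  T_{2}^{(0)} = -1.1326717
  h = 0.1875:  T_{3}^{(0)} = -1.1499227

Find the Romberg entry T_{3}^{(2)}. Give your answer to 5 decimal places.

Richardson extrapolation on the trapezoidal column (denominator 4−1=3):
T_{2}^{(1)} = -1.1326717 + (-1.1326717 − (-1.0626169))/3 = -1.1560233
T_{3}^{(1)} = -1.1499227 + (-1.1499227 − (-1.1326717))/3 = -1.1556730
T_{3}^{(2)} = (16·(-1.1556730) − (-1.1560233)) / 15 = -1.1556496

-1.15565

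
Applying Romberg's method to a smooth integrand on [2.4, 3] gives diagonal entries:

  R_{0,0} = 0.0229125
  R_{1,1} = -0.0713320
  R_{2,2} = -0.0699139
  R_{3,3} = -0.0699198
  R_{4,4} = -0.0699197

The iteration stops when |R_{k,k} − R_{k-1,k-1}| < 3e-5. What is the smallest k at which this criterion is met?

k = 3

|R_{1,1} − R_{0,0}| = 0.0942445 ≥ 3e-5
|R_{2,2} − R_{1,1}| = 0.0014181 ≥ 3e-5
|R_{3,3} − R_{2,2}| = 0.0000059 < 3e-5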